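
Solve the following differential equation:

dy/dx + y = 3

Using integrating factor method:

General solution: y = 3 + Ce^(-x)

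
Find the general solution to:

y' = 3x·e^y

Separating variables and integrating:
-e^(-y) = 3x²/2 + C

General solution: y = -ln(C - 3x²/2)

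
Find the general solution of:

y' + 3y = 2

Using integrating factor method:

General solution: y = 2/3 + Ce^(-3x)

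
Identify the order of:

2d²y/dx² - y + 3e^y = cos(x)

The order is 2 (highest derivative is of order 2).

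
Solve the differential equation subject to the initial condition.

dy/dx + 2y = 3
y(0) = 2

General solution: y = 3/2 + Ce^(-2x)
Applying y(0) = 2: C = 2 - 3/2 = 1/2
Particular solution: y = 3/2 + (1/2)e^(-2x)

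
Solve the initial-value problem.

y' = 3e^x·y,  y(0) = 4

General solution: y = Ce^(3e^x)
Applying IC y(0) = 4:
Particular solution: y = 4e^(3(e^x - 1))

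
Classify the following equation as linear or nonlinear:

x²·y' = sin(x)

Linear (y and its derivatives appear to the first power only, no products of y terms)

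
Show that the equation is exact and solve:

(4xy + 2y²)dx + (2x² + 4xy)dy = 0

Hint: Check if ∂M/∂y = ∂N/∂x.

Verify exactness: ∂M/∂y = ∂N/∂x ✓
Find F(x,y) such that ∂F/∂x = M, ∂F/∂y = N
Solution: 2x²y + 2xy² = C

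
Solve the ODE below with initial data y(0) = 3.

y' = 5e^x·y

General solution: y = Ce^(5e^x)
Applying IC y(0) = 3:
Particular solution: y = 3e^(5(e^x - 1))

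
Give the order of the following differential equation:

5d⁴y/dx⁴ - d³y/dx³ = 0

The order is 4 (highest derivative is of order 4).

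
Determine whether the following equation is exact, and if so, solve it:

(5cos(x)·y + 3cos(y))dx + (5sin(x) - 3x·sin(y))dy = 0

Verify exactness: ∂M/∂y = ∂N/∂x ✓
Find F(x,y) such that ∂F/∂x = M, ∂F/∂y = N
Solution: 5sin(x)·y + 3x·cos(y) = C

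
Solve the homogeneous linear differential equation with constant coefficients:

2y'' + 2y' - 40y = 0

Characteristic equation: 2r² + 2r - 40 = 0
Divide by 2: r² + r - 20 = 0
Roots: r = 4, -5 (distinct real)
General solution: y = C₁e^(4x) + C₂e^(-5x)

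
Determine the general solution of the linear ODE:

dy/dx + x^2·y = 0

Using integrating factor method:

General solution: y = Ce^(-x^3/3)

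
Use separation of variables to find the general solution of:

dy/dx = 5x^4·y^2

Separating variables and integrating:
-1/y = x^5 + C

General solution: y^-1 = -x^5 + C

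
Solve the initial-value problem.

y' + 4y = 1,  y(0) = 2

General solution: y = 1/4 + Ce^(-4x)
Applying y(0) = 2: C = 2 - 1/4 = 7/4
Particular solution: y = 1/4 + (7/4)e^(-4x)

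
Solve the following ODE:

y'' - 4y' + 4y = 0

Characteristic equation: r² - 4r + 4 = 0
Factored: (r - 2)² = 0
Repeated root: r = 2
General solution: y = (C₁ + C₂x)e^(2x)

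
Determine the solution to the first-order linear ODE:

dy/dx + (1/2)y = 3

Using integrating factor method:

General solution: y = 6 + Ce^(-x/2)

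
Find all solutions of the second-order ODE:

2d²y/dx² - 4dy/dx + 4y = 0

Characteristic equation: 2r² - 4r + 4 = 0
Divide by 2: r² - 2r + 2 = 0
Roots: r = 1 ± i (complex conjugates)
General solution: y = e^x(C₁cos(x) + C₂sin(x))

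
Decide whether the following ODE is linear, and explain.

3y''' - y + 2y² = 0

Nonlinear (y² term)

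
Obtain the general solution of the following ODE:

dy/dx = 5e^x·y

Separating variables and integrating:
ln|y| = 5e^x + C

General solution: y = Ce^(5e^x)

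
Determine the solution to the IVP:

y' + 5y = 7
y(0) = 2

General solution: y = 7/5 + Ce^(-5x)
Applying y(0) = 2: C = 2 - 7/5 = 3/5
Particular solution: y = 7/5 + (3/5)e^(-5x)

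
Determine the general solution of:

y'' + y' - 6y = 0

Characteristic equation: r² + r - 6 = 0
Roots: r = 2, -3 (distinct real)
General solution: y = C₁e^(2x) + C₂e^(-3x)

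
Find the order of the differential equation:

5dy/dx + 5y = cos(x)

The order is 1 (highest derivative is of order 1).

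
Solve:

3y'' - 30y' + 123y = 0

Characteristic equation: 3r² - 30r + 123 = 0
Divide by 3: r² - 10r + 41 = 0
Roots: r = 5 ± 4i (complex conjugates)
General solution: y = e^(5x)(C₁cos(4x) + C₂sin(4x))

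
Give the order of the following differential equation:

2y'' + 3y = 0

The order is 2 (highest derivative is of order 2).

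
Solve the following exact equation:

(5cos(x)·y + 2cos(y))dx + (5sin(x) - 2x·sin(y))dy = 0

Verify exactness: ∂M/∂y = ∂N/∂x ✓
Find F(x,y) such that ∂F/∂x = M, ∂F/∂y = N
Solution: 5sin(x)·y + 2x·cos(y) = C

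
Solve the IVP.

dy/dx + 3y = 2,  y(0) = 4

General solution: y = 2/3 + Ce^(-3x)
Applying y(0) = 4: C = 4 - 2/3 = 10/3
Particular solution: y = 2/3 + (10/3)e^(-3x)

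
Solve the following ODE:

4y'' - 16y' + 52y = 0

Characteristic equation: 4r² - 16r + 52 = 0
Divide by 4: r² - 4r + 13 = 0
Roots: r = 2 ± 3i (complex conjugates)
General solution: y = e^(2x)(C₁cos(3x) + C₂sin(3x))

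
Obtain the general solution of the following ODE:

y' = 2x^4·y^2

Separating variables and integrating:
-1/y = 2x^5/5 + C

General solution: y^-1 = (-2/5)x^5 + C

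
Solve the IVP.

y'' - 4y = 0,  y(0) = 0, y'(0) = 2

General solution: y = C₁e^(2x) + C₂e^(-2x)
Applying ICs: C₁ = 1/2, C₂ = -1/2
Particular solution: y = (1/2)e^(2x) - (1/2)e^(-2x)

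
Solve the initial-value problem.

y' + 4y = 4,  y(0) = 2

General solution: y = 1 + Ce^(-4x)
Applying y(0) = 2: C = 2 - 1 = 1
Particular solution: y = 1 + e^(-4x)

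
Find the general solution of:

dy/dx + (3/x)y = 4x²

Using integrating factor method:

General solution: y = (2/3)x^3 + Cx^(-3)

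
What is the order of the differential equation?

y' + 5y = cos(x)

The order is 1 (highest derivative is of order 1).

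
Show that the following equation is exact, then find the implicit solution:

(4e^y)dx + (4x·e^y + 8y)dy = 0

Verify exactness: ∂M/∂y = ∂N/∂x ✓
Find F(x,y) such that ∂F/∂x = M, ∂F/∂y = N
Solution: 4x·e^y + 4y² = C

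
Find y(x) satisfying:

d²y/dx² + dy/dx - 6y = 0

Characteristic equation: r² + r - 6 = 0
Roots: r = 2, -3 (distinct real)
General solution: y = C₁e^(2x) + C₂e^(-3x)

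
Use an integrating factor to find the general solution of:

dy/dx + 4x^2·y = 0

Using integrating factor method:

General solution: y = Ce^(-4x^3/3)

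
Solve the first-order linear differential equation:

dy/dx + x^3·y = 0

Using integrating factor method:

General solution: y = Ce^(-x^4/4)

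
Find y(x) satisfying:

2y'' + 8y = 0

Characteristic equation: 2r² + 8 = 0
Divide by 2: r² + 4 = 0
Roots: r = ±2i (complex conjugates)
General solution: y = C₁cos(2x) + C₂sin(2x)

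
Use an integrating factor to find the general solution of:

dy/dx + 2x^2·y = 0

Using integrating factor method:

General solution: y = Ce^(-2x^3/3)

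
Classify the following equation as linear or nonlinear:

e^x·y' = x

Linear (y and its derivatives appear to the first power only, no products of y terms)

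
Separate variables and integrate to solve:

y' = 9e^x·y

Separating variables and integrating:
ln|y| = 9e^x + C

General solution: y = Ce^(9e^x)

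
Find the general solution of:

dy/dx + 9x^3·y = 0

Using integrating factor method:

General solution: y = Ce^(-9x^4/4)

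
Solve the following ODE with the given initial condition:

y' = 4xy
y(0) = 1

General solution: y = Ce^(2x²)
Applying IC y(0) = 1:
Particular solution: y = e^(2x²)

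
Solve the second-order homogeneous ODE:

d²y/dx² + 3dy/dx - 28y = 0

Characteristic equation: r² + 3r - 28 = 0
Roots: r = 4, -7 (distinct real)
General solution: y = C₁e^(4x) + C₂e^(-7x)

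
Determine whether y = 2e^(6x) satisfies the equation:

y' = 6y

Verification:
y = 2e^(6x)
y' = 12e^(6x)
6y = 12e^(6x)
y' = 6y ✓

Yes, it is a solution.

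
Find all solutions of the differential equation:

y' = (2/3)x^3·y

Separating variables and integrating:
ln|y| = x^4/6 + C

General solution: y = Ce^(x^4/6)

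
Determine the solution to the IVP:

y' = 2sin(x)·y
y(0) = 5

General solution: y = Ce^(-2cos(x))
Applying IC y(0) = 5:
Particular solution: y = 5e^(2(1-cos(x)))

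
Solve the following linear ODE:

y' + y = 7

Using integrating factor method:

General solution: y = 7 + Ce^(-x)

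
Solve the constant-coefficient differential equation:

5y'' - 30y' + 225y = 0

Characteristic equation: 5r² - 30r + 225 = 0
Divide by 5: r² - 6r + 45 = 0
Roots: r = 3 ± 6i (complex conjugates)
General solution: y = e^(3x)(C₁cos(6x) + C₂sin(6x))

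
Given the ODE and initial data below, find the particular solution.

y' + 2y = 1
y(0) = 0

General solution: y = 1/2 + Ce^(-2x)
Applying y(0) = 0: C = 0 - 1/2 = -1/2
Particular solution: y = 1/2 - (1/2)e^(-2x)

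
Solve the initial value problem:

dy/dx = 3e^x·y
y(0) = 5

General solution: y = Ce^(3e^x)
Applying IC y(0) = 5:
Particular solution: y = 5e^(3(e^x - 1))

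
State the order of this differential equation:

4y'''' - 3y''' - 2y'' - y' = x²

The order is 4 (highest derivative is of order 4).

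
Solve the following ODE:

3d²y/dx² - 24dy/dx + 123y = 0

Characteristic equation: 3r² - 24r + 123 = 0
Divide by 3: r² - 8r + 41 = 0
Roots: r = 4 ± 5i (complex conjugates)
General solution: y = e^(4x)(C₁cos(5x) + C₂sin(5x))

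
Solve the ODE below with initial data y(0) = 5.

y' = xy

General solution: y = Ce^(x²/2)
Applying IC y(0) = 5:
Particular solution: y = 5e^(x²/2)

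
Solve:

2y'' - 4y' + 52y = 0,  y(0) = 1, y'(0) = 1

General solution: y = e^x(C₁cos(5x) + C₂sin(5x))
Complex roots r = 1 ± 5i
Applying ICs: C₁ = 1, C₂ = 0
Particular solution: y = e^x(cos(5x))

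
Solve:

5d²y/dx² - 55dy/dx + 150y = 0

Characteristic equation: 5r² - 55r + 150 = 0
Divide by 5: r² - 11r + 30 = 0
Roots: r = 5, 6 (distinct real)
General solution: y = C₁e^(5x) + C₂e^(6x)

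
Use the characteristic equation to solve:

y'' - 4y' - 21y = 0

Characteristic equation: r² - 4r - 21 = 0
Roots: r = 7, -3 (distinct real)
General solution: y = C₁e^(7x) + C₂e^(-3x)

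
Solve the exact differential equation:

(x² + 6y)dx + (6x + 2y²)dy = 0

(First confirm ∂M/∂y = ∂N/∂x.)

Verify exactness: ∂M/∂y = ∂N/∂x ✓
Find F(x,y) such that ∂F/∂x = M, ∂F/∂y = N
Solution: x³/3 + 6xy + 2y³/3 = C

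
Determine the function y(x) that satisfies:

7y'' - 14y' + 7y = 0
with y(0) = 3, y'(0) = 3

General solution: y = (C₁ + C₂x)e^x
Repeated root r = 1
Applying ICs: C₁ = 3, C₂ = 0
Particular solution: y = 3e^x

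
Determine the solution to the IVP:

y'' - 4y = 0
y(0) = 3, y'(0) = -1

General solution: y = C₁e^(2x) + C₂e^(-2x)
Applying ICs: C₁ = 5/4, C₂ = 7/4
Particular solution: y = (5/4)e^(2x) + (7/4)e^(-2x)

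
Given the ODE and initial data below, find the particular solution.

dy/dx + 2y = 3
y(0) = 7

General solution: y = 3/2 + Ce^(-2x)
Applying y(0) = 7: C = 7 - 3/2 = 11/2
Particular solution: y = 3/2 + (11/2)e^(-2x)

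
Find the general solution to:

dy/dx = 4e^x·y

Separating variables and integrating:
ln|y| = 4e^x + C

General solution: y = Ce^(4e^x)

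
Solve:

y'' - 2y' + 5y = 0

Characteristic equation: r² - 2r + 5 = 0
Roots: r = 1 ± 2i (complex conjugates)
General solution: y = e^x(C₁cos(2x) + C₂sin(2x))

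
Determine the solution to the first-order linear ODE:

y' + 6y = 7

Using integrating factor method:

General solution: y = 7/6 + Ce^(-6x)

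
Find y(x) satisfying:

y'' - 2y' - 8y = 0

Characteristic equation: r² - 2r - 8 = 0
Roots: r = 4, -2 (distinct real)
General solution: y = C₁e^(4x) + C₂e^(-2x)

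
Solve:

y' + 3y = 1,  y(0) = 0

General solution: y = 1/3 + Ce^(-3x)
Applying y(0) = 0: C = 0 - 1/3 = -1/3
Particular solution: y = 1/3 - (1/3)e^(-3x)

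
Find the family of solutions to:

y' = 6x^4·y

Separating variables and integrating:
ln|y| = 6x^5/5 + C

General solution: y = Ce^(6x^5/5)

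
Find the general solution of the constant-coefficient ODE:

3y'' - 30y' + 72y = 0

Characteristic equation: 3r² - 30r + 72 = 0
Divide by 3: r² - 10r + 24 = 0
Roots: r = 6, 4 (distinct real)
General solution: y = C₁e^(6x) + C₂e^(4x)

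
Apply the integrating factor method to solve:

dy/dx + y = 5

Using integrating factor method:

General solution: y = 5 + Ce^(-x)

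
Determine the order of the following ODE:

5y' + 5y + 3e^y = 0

The order is 1 (highest derivative is of order 1).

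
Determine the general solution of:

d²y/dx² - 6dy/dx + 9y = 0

Characteristic equation: r² - 6r + 9 = 0
Factored: (r - 3)² = 0
Repeated root: r = 3
General solution: y = (C₁ + C₂x)e^(3x)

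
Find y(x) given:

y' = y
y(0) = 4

General solution: y = Ce^x
Applying IC y(0) = 4:
Particular solution: y = 4e^x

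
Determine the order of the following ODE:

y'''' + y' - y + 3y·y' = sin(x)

The order is 4 (highest derivative is of order 4).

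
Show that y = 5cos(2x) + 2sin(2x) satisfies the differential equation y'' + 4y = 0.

Verification:
y'' = -20cos(2x) - 8sin(2x)
y'' + 4y = 0 ✓

Yes, it is a solution.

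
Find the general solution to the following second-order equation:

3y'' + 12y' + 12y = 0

Characteristic equation: 3r² + 12r + 12 = 0
Divide by 3: r² + 4r + 4 = 0
Factored: (r + 2)² = 0
Repeated root: r = -2
General solution: y = (C₁ + C₂x)e^(-2x)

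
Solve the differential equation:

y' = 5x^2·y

Separating variables and integrating:
ln|y| = 5x^3/3 + C

General solution: y = Ce^(5x^3/3)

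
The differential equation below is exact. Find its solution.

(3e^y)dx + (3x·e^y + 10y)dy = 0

Verify exactness: ∂M/∂y = ∂N/∂x ✓
Find F(x,y) such that ∂F/∂x = M, ∂F/∂y = N
Solution: 3x·e^y + 5y² = C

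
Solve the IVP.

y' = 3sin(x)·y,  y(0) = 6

General solution: y = Ce^(-3cos(x))
Applying IC y(0) = 6:
Particular solution: y = 6e^(3(1-cos(x)))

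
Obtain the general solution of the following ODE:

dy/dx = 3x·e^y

Separating variables and integrating:
-e^(-y) = 3x²/2 + C

General solution: y = -ln(C - 3x²/2)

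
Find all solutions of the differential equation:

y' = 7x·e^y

Separating variables and integrating:
-e^(-y) = 7x²/2 + C

General solution: y = -ln(C - 7x²/2)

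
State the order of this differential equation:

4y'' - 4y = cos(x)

The order is 2 (highest derivative is of order 2).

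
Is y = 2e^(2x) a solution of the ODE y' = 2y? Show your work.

Verification:
y = 2e^(2x)
y' = 4e^(2x)
2y = 4e^(2x)
y' = 2y ✓

Yes, it is a solution.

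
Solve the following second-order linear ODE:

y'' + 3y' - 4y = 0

Characteristic equation: r² + 3r - 4 = 0
Roots: r = 1, -4 (distinct real)
General solution: y = C₁e^x + C₂e^(-4x)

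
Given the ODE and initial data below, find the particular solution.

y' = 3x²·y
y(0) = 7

General solution: y = Ce^(x³)
Applying IC y(0) = 7:
Particular solution: y = 7e^(x³)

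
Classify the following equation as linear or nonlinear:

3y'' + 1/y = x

Nonlinear (1/y term)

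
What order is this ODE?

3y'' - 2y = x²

The order is 2 (highest derivative is of order 2).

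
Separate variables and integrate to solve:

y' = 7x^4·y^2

Separating variables and integrating:
-1/y = 7x^5/5 + C

General solution: y^-1 = (-7/5)x^5 + C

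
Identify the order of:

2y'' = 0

The order is 2 (highest derivative is of order 2).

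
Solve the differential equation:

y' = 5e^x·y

Separating variables and integrating:
ln|y| = 5e^x + C

General solution: y = Ce^(5e^x)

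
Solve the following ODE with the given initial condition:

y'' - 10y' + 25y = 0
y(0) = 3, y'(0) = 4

General solution: y = (C₁ + C₂x)e^(5x)
Repeated root r = 5
Applying ICs: C₁ = 3, C₂ = -11
Particular solution: y = (3 - 11x)e^(5x)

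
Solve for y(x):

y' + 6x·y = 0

Using integrating factor method:

General solution: y = Ce^(-3x^2)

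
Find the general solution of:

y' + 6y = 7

Using integrating factor method:

General solution: y = 7/6 + Ce^(-6x)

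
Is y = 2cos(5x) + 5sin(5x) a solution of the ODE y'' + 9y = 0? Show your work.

Verification:
y'' = -50cos(5x) - 125sin(5x)
y'' + 9y ≠ 0 (frequency mismatch: got 25 instead of 9)

No, it is not a solution.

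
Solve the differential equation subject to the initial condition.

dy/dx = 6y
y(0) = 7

General solution: y = Ce^(6x)
Applying IC y(0) = 7:
Particular solution: y = 7e^(6x)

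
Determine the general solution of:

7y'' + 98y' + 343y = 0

Characteristic equation: 7r² + 98r + 343 = 0
Divide by 7: r² + 14r + 49 = 0
Factored: (r + 7)² = 0
Repeated root: r = -7
General solution: y = (C₁ + C₂x)e^(-7x)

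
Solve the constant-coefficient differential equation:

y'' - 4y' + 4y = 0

Characteristic equation: r² - 4r + 4 = 0
Factored: (r - 2)² = 0
Repeated root: r = 2
General solution: y = (C₁ + C₂x)e^(2x)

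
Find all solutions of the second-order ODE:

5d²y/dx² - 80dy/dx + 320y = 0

Characteristic equation: 5r² - 80r + 320 = 0
Divide by 5: r² - 16r + 64 = 0
Factored: (r - 8)² = 0
Repeated root: r = 8
General solution: y = (C₁ + C₂x)e^(8x)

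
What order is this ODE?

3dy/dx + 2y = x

The order is 1 (highest derivative is of order 1).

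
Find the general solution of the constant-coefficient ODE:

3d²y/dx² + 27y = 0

Characteristic equation: 3r² + 27 = 0
Divide by 3: r² + 9 = 0
Roots: r = ±3i (complex conjugates)
General solution: y = C₁cos(3x) + C₂sin(3x)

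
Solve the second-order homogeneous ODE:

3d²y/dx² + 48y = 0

Characteristic equation: 3r² + 48 = 0
Divide by 3: r² + 16 = 0
Roots: r = ±4i (complex conjugates)
General solution: y = C₁cos(4x) + C₂sin(4x)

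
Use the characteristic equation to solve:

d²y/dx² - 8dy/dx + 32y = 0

Characteristic equation: r² - 8r + 32 = 0
Roots: r = 4 ± 4i (complex conjugates)
General solution: y = e^(4x)(C₁cos(4x) + C₂sin(4x))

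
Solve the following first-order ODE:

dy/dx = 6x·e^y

Separating variables and integrating:
-e^(-y) = 3x² + C

General solution: y = -ln(C - 3x²)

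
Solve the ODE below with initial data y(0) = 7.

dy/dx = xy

General solution: y = Ce^(x²/2)
Applying IC y(0) = 7:
Particular solution: y = 7e^(x²/2)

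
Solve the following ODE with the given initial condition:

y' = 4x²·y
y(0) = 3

General solution: y = Ce^(4x³/3)
Applying IC y(0) = 3:
Particular solution: y = 3e^(4x³/3)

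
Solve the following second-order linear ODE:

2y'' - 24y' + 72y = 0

Characteristic equation: 2r² - 24r + 72 = 0
Divide by 2: r² - 12r + 36 = 0
Factored: (r - 6)² = 0
Repeated root: r = 6
General solution: y = (C₁ + C₂x)e^(6x)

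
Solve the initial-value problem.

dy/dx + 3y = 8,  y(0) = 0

General solution: y = 8/3 + Ce^(-3x)
Applying y(0) = 0: C = 0 - 8/3 = -8/3
Particular solution: y = 8/3 - (8/3)e^(-3x)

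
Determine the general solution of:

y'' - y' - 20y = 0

Characteristic equation: r² - r - 20 = 0
Roots: r = 5, -4 (distinct real)
General solution: y = C₁e^(5x) + C₂e^(-4x)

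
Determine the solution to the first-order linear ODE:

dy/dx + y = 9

Using integrating factor method:

General solution: y = 9 + Ce^(-x)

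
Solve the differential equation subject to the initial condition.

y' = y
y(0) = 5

General solution: y = Ce^x
Applying IC y(0) = 5:
Particular solution: y = 5e^x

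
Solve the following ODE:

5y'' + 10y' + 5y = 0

Characteristic equation: 5r² + 10r + 5 = 0
Divide by 5: r² + 2r + 1 = 0
Factored: (r + 1)² = 0
Repeated root: r = -1
General solution: y = (C₁ + C₂x)e^(-x)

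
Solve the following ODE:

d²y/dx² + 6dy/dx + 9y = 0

Characteristic equation: r² + 6r + 9 = 0
Factored: (r + 3)² = 0
Repeated root: r = -3
General solution: y = (C₁ + C₂x)e^(-3x)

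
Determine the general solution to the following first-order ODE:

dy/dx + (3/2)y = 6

Using integrating factor method:

General solution: y = 4 + Ce^(-3x/2)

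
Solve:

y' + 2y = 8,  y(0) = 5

General solution: y = 4 + Ce^(-2x)
Applying y(0) = 5: C = 5 - 4 = 1
Particular solution: y = 4 + e^(-2x)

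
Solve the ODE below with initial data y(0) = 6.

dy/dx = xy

General solution: y = Ce^(x²/2)
Applying IC y(0) = 6:
Particular solution: y = 6e^(x²/2)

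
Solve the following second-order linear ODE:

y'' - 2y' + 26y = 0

Characteristic equation: r² - 2r + 26 = 0
Roots: r = 1 ± 5i (complex conjugates)
General solution: y = e^x(C₁cos(5x) + C₂sin(5x))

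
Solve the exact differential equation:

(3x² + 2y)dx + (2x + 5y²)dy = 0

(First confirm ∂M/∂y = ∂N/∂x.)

Verify exactness: ∂M/∂y = ∂N/∂x ✓
Find F(x,y) such that ∂F/∂x = M, ∂F/∂y = N
Solution: x³ + 2xy + 5y³/3 = C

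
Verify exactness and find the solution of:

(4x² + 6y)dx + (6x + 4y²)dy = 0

Verify exactness: ∂M/∂y = ∂N/∂x ✓
Find F(x,y) such that ∂F/∂x = M, ∂F/∂y = N
Solution: 4x³/3 + 6xy + 4y³/3 = C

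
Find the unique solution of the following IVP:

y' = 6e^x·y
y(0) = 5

General solution: y = Ce^(6e^x)
Applying IC y(0) = 5:
Particular solution: y = 5e^(6(e^x - 1))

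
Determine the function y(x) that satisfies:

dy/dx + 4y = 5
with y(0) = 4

General solution: y = 5/4 + Ce^(-4x)
Applying y(0) = 4: C = 4 - 5/4 = 11/4
Particular solution: y = 5/4 + (11/4)e^(-4x)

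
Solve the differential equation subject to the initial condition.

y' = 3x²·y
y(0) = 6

General solution: y = Ce^(x³)
Applying IC y(0) = 6:
Particular solution: y = 6e^(x³)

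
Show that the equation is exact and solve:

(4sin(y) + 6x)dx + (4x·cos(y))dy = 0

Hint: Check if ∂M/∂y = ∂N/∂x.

Verify exactness: ∂M/∂y = ∂N/∂x ✓
Find F(x,y) such that ∂F/∂x = M, ∂F/∂y = N
Solution: 4x·sin(y) + 3x² = C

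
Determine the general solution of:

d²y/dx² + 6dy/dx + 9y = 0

Characteristic equation: r² + 6r + 9 = 0
Factored: (r + 3)² = 0
Repeated root: r = -3
General solution: y = (C₁ + C₂x)e^(-3x)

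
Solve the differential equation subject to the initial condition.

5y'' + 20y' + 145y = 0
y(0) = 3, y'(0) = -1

General solution: y = e^(-2x)(C₁cos(5x) + C₂sin(5x))
Complex roots r = -2 ± 5i
Applying ICs: C₁ = 3, C₂ = 1
Particular solution: y = e^(-2x)(3cos(5x) + sin(5x))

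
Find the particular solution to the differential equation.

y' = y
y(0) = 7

General solution: y = Ce^x
Applying IC y(0) = 7:
Particular solution: y = 7e^x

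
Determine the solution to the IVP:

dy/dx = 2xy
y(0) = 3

General solution: y = Ce^(x²)
Applying IC y(0) = 3:
Particular solution: y = 3e^(x²)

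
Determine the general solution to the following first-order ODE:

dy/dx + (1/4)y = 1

Using integrating factor method:

General solution: y = 4 + Ce^(-x/4)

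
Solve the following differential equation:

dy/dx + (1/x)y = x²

Using integrating factor method:

General solution: y = (1/4)x^3 + C/x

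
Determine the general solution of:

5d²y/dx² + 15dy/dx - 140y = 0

Characteristic equation: 5r² + 15r - 140 = 0
Divide by 5: r² + 3r - 28 = 0
Roots: r = 4, -7 (distinct real)
General solution: y = C₁e^(4x) + C₂e^(-7x)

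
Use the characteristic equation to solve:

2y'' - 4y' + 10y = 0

Characteristic equation: 2r² - 4r + 10 = 0
Divide by 2: r² - 2r + 5 = 0
Roots: r = 1 ± 2i (complex conjugates)
General solution: y = e^x(C₁cos(2x) + C₂sin(2x))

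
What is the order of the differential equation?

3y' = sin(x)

The order is 1 (highest derivative is of order 1).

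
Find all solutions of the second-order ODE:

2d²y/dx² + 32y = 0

Characteristic equation: 2r² + 32 = 0
Divide by 2: r² + 16 = 0
Roots: r = ±4i (complex conjugates)
General solution: y = C₁cos(4x) + C₂sin(4x)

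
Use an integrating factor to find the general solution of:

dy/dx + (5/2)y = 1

Using integrating factor method:

General solution: y = 2/5 + Ce^(-5x/2)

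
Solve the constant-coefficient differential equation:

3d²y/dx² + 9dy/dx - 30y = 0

Characteristic equation: 3r² + 9r - 30 = 0
Divide by 3: r² + 3r - 10 = 0
Roots: r = 2, -5 (distinct real)
General solution: y = C₁e^(2x) + C₂e^(-5x)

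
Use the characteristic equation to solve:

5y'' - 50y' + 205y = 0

Characteristic equation: 5r² - 50r + 205 = 0
Divide by 5: r² - 10r + 41 = 0
Roots: r = 5 ± 4i (complex conjugates)
General solution: y = e^(5x)(C₁cos(4x) + C₂sin(4x))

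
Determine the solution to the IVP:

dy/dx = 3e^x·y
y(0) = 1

General solution: y = Ce^(3e^x)
Applying IC y(0) = 1:
Particular solution: y = e^(3(e^x - 1))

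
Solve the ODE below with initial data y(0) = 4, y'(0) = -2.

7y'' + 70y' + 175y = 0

General solution: y = (C₁ + C₂x)e^(-5x)
Repeated root r = -5
Applying ICs: C₁ = 4, C₂ = 18
Particular solution: y = (4 + 18x)e^(-5x)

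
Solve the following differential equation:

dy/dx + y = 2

Using integrating factor method:

General solution: y = 2 + Ce^(-x)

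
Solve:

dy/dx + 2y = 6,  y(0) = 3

General solution: y = 3 + Ce^(-2x)
Applying y(0) = 3: C = 3 - 3 = 0
Particular solution: y = 3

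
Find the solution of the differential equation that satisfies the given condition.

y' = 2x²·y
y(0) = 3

General solution: y = Ce^(2x³/3)
Applying IC y(0) = 3:
Particular solution: y = 3e^(2x³/3)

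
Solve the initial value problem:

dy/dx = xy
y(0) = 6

General solution: y = Ce^(x²/2)
Applying IC y(0) = 6:
Particular solution: y = 6e^(x²/2)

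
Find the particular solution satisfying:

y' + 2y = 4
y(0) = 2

General solution: y = 2 + Ce^(-2x)
Applying y(0) = 2: C = 2 - 2 = 0
Particular solution: y = 2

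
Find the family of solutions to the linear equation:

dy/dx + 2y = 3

Using integrating factor method:

General solution: y = 3/2 + Ce^(-2x)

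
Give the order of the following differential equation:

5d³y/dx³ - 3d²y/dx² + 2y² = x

The order is 3 (highest derivative is of order 3).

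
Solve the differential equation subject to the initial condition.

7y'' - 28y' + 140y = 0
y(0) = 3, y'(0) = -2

General solution: y = e^(2x)(C₁cos(4x) + C₂sin(4x))
Complex roots r = 2 ± 4i
Applying ICs: C₁ = 3, C₂ = -2
Particular solution: y = e^(2x)(3cos(4x) - 2sin(4x))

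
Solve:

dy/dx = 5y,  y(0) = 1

General solution: y = Ce^(5x)
Applying IC y(0) = 1:
Particular solution: y = e^(5x)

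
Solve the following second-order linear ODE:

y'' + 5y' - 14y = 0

Characteristic equation: r² + 5r - 14 = 0
Roots: r = 2, -7 (distinct real)
General solution: y = C₁e^(2x) + C₂e^(-7x)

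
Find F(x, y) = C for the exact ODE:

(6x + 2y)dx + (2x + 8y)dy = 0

Verify exactness: ∂M/∂y = ∂N/∂x ✓
Find F(x,y) such that ∂F/∂x = M, ∂F/∂y = N
Solution: 3x² + 2xy + 4y² = C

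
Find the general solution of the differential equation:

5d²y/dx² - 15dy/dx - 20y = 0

Characteristic equation: 5r² - 15r - 20 = 0
Divide by 5: r² - 3r - 4 = 0
Roots: r = 4, -1 (distinct real)
General solution: y = C₁e^(4x) + C₂e^(-x)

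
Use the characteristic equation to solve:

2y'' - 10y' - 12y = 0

Characteristic equation: 2r² - 10r - 12 = 0
Divide by 2: r² - 5r - 6 = 0
Roots: r = 6, -1 (distinct real)
General solution: y = C₁e^(6x) + C₂e^(-x)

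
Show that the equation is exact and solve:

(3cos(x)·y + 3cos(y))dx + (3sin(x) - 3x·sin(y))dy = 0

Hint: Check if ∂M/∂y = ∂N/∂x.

Verify exactness: ∂M/∂y = ∂N/∂x ✓
Find F(x,y) such that ∂F/∂x = M, ∂F/∂y = N
Solution: 3sin(x)·y + 3x·cos(y) = C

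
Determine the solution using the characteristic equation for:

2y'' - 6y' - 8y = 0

Characteristic equation: 2r² - 6r - 8 = 0
Divide by 2: r² - 3r - 4 = 0
Roots: r = 4, -1 (distinct real)
General solution: y = C₁e^(4x) + C₂e^(-x)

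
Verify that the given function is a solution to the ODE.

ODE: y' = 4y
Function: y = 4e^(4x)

Verification:
y = 4e^(4x)
y' = 16e^(4x)
4y = 16e^(4x)
y' = 4y ✓

Yes, it is a solution.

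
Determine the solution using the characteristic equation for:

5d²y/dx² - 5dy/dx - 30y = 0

Characteristic equation: 5r² - 5r - 30 = 0
Divide by 5: r² - r - 6 = 0
Roots: r = 3, -2 (distinct real)
General solution: y = C₁e^(3x) + C₂e^(-2x)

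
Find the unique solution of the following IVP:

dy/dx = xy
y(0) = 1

General solution: y = Ce^(x²/2)
Applying IC y(0) = 1:
Particular solution: y = e^(x²/2)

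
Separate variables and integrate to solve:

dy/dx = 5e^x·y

Separating variables and integrating:
ln|y| = 5e^x + C

General solution: y = Ce^(5e^x)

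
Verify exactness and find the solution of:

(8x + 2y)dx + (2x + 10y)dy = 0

Verify exactness: ∂M/∂y = ∂N/∂x ✓
Find F(x,y) such that ∂F/∂x = M, ∂F/∂y = N
Solution: 4x² + 2xy + 5y² = C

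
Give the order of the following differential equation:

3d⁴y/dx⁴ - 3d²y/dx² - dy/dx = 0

The order is 4 (highest derivative is of order 4).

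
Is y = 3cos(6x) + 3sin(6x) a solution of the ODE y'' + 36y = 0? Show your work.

Verification:
y'' = -108cos(6x) - 108sin(6x)
y'' + 36y = 0 ✓

Yes, it is a solution.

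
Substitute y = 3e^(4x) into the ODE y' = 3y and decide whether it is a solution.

Verification:
y = 3e^(4x)
y' = 12e^(4x)
But 3y = 9e^(4x)
y' ≠ 3y — the derivative does not match

No, it is not a solution.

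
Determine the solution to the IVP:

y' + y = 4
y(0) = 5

General solution: y = 4 + Ce^(-x)
Applying y(0) = 5: C = 5 - 4 = 1
Particular solution: y = 4 + e^(-x)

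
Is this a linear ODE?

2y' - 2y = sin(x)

Yes. Linear (y and its derivatives appear to the first power only, no products of y terms)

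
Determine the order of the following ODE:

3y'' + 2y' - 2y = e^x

The order is 2 (highest derivative is of order 2).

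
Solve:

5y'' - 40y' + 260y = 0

Characteristic equation: 5r² - 40r + 260 = 0
Divide by 5: r² - 8r + 52 = 0
Roots: r = 4 ± 6i (complex conjugates)
General solution: y = e^(4x)(C₁cos(6x) + C₂sin(6x))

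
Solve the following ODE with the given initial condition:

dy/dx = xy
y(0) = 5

General solution: y = Ce^(x²/2)
Applying IC y(0) = 5:
Particular solution: y = 5e^(x²/2)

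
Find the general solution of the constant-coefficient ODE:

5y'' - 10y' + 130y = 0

Characteristic equation: 5r² - 10r + 130 = 0
Divide by 5: r² - 2r + 26 = 0
Roots: r = 1 ± 5i (complex conjugates)
General solution: y = e^x(C₁cos(5x) + C₂sin(5x))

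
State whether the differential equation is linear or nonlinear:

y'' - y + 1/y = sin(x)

Nonlinear (1/y term)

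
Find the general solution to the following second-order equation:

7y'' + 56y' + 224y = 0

Characteristic equation: 7r² + 56r + 224 = 0
Divide by 7: r² + 8r + 32 = 0
Roots: r = -4 ± 4i (complex conjugates)
General solution: y = e^(-4x)(C₁cos(4x) + C₂sin(4x))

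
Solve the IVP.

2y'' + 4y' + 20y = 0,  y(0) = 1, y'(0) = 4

General solution: y = e^(-x)(C₁cos(3x) + C₂sin(3x))
Complex roots r = -1 ± 3i
Applying ICs: C₁ = 1, C₂ = 5/3
Particular solution: y = e^(-x)(cos(3x) + (5/3)sin(3x))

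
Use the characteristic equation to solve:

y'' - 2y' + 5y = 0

Characteristic equation: r² - 2r + 5 = 0
Roots: r = 1 ± 2i (complex conjugates)
General solution: y = e^x(C₁cos(2x) + C₂sin(2x))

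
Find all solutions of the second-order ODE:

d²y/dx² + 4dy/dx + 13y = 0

Characteristic equation: r² + 4r + 13 = 0
Roots: r = -2 ± 3i (complex conjugates)
General solution: y = e^(-2x)(C₁cos(3x) + C₂sin(3x))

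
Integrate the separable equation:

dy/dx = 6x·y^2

Separating variables and integrating:
-1/y = 3x^2 + C

General solution: y^-1 = -3x^2 + C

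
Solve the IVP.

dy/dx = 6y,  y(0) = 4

General solution: y = Ce^(6x)
Applying IC y(0) = 4:
Particular solution: y = 4e^(6x)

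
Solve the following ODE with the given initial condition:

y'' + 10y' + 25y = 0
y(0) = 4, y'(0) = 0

General solution: y = (C₁ + C₂x)e^(-5x)
Repeated root r = -5
Applying ICs: C₁ = 4, C₂ = 20
Particular solution: y = (4 + 20x)e^(-5x)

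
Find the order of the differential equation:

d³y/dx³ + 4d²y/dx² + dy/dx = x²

The order is 3 (highest derivative is of order 3).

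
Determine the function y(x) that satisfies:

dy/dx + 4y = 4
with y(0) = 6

General solution: y = 1 + Ce^(-4x)
Applying y(0) = 6: C = 6 - 1 = 5
Particular solution: y = 1 + 5e^(-4x)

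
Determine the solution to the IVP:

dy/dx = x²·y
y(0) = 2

General solution: y = Ce^(x³/3)
Applying IC y(0) = 2:
Particular solution: y = 2e^(x³/3)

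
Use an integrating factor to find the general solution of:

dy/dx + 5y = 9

Using integrating factor method:

General solution: y = 9/5 + Ce^(-5x)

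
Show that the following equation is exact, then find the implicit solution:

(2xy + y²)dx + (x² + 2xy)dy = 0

Verify exactness: ∂M/∂y = ∂N/∂x ✓
Find F(x,y) such that ∂F/∂x = M, ∂F/∂y = N
Solution: x²y + xy² = C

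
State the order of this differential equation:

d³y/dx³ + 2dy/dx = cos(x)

The order is 3 (highest derivative is of order 3).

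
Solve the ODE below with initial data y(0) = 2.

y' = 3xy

General solution: y = Ce^(3x²/2)
Applying IC y(0) = 2:
Particular solution: y = 2e^(3x²/2)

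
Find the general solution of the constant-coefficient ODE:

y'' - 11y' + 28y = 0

Characteristic equation: r² - 11r + 28 = 0
Roots: r = 7, 4 (distinct real)
General solution: y = C₁e^(7x) + C₂e^(4x)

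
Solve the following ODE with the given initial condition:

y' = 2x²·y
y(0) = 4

General solution: y = Ce^(2x³/3)
Applying IC y(0) = 4:
Particular solution: y = 4e^(2x³/3)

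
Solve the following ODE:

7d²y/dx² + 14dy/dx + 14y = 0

Characteristic equation: 7r² + 14r + 14 = 0
Divide by 7: r² + 2r + 2 = 0
Roots: r = -1 ± i (complex conjugates)
General solution: y = e^(-x)(C₁cos(x) + C₂sin(x))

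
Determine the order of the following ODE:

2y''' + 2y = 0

The order is 3 (highest derivative is of order 3).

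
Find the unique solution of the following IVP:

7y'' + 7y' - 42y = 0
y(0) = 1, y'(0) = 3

General solution: y = C₁e^(2x) + C₂e^(-3x)
Applying ICs: C₁ = 6/5, C₂ = -1/5
Particular solution: y = (6/5)e^(2x) - (1/5)e^(-3x)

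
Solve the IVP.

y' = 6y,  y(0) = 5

General solution: y = Ce^(6x)
Applying IC y(0) = 5:
Particular solution: y = 5e^(6x)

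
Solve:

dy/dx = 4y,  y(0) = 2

General solution: y = Ce^(4x)
Applying IC y(0) = 2:
Particular solution: y = 2e^(4x)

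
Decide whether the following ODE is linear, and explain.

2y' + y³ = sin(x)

Nonlinear (y³ term)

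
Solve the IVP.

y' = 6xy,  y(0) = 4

General solution: y = Ce^(3x²)
Applying IC y(0) = 4:
Particular solution: y = 4e^(3x²)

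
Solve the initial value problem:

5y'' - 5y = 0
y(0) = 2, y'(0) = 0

General solution: y = C₁e^x + C₂e^(-x)
Applying ICs: C₁ = 1, C₂ = 1
Particular solution: y = e^x + e^(-x)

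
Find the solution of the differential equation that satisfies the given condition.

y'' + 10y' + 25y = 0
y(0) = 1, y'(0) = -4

General solution: y = (C₁ + C₂x)e^(-5x)
Repeated root r = -5
Applying ICs: C₁ = 1, C₂ = 1
Particular solution: y = (1 + x)e^(-5x)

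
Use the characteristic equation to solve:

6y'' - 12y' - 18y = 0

Characteristic equation: 6r² - 12r - 18 = 0
Divide by 6: r² - 2r - 3 = 0
Roots: r = 3, -1 (distinct real)
General solution: y = C₁e^(3x) + C₂e^(-x)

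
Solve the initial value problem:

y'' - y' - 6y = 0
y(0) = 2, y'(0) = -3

General solution: y = C₁e^(3x) + C₂e^(-2x)
Applying ICs: C₁ = 1/5, C₂ = 9/5
Particular solution: y = (1/5)e^(3x) + (9/5)e^(-2x)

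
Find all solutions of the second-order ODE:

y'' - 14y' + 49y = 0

Characteristic equation: r² - 14r + 49 = 0
Factored: (r - 7)² = 0
Repeated root: r = 7
General solution: y = (C₁ + C₂x)e^(7x)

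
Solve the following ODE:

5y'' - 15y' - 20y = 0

Characteristic equation: 5r² - 15r - 20 = 0
Divide by 5: r² - 3r - 4 = 0
Roots: r = 4, -1 (distinct real)
General solution: y = C₁e^(4x) + C₂e^(-x)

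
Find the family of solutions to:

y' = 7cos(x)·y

Separating variables and integrating:
ln|y| = 7sin(x) + C

General solution: y = Ce^(7sin(x))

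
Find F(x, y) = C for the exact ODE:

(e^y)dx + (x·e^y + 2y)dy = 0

Verify exactness: ∂M/∂y = ∂N/∂x ✓
Find F(x,y) such that ∂F/∂x = M, ∂F/∂y = N
Solution: x·e^y + y² = C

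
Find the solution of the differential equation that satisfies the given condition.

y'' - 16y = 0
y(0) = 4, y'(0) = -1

General solution: y = C₁e^(4x) + C₂e^(-4x)
Applying ICs: C₁ = 15/8, C₂ = 17/8
Particular solution: y = (15/8)e^(4x) + (17/8)e^(-4x)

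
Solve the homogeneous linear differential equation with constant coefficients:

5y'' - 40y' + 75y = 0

Characteristic equation: 5r² - 40r + 75 = 0
Divide by 5: r² - 8r + 15 = 0
Roots: r = 3, 5 (distinct real)
General solution: y = C₁e^(3x) + C₂e^(5x)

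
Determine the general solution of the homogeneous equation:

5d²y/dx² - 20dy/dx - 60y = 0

Characteristic equation: 5r² - 20r - 60 = 0
Divide by 5: r² - 4r - 12 = 0
Roots: r = 6, -2 (distinct real)
General solution: y = C₁e^(6x) + C₂e^(-2x)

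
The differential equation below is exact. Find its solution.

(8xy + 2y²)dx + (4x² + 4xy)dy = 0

Verify exactness: ∂M/∂y = ∂N/∂x ✓
Find F(x,y) such that ∂F/∂x = M, ∂F/∂y = N
Solution: 4x²y + 2xy² = C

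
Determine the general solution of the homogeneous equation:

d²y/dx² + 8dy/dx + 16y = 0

Characteristic equation: r² + 8r + 16 = 0
Factored: (r + 4)² = 0
Repeated root: r = -4
General solution: y = (C₁ + C₂x)e^(-4x)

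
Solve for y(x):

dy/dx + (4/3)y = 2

Using integrating factor method:

General solution: y = 3/2 + Ce^(-4x/3)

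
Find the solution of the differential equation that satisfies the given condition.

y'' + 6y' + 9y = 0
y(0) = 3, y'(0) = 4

General solution: y = (C₁ + C₂x)e^(-3x)
Repeated root r = -3
Applying ICs: C₁ = 3, C₂ = 13
Particular solution: y = (3 + 13x)e^(-3x)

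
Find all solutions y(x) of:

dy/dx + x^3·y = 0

Using integrating factor method:

General solution: y = Ce^(-x^4/4)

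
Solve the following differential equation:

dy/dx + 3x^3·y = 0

Using integrating factor method:

General solution: y = Ce^(-3x^4/4)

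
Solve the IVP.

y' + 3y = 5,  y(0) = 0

General solution: y = 5/3 + Ce^(-3x)
Applying y(0) = 0: C = 0 - 5/3 = -5/3
Particular solution: y = 5/3 - (5/3)e^(-3x)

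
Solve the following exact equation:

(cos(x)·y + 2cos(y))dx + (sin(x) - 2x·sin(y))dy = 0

Verify exactness: ∂M/∂y = ∂N/∂x ✓
Find F(x,y) such that ∂F/∂x = M, ∂F/∂y = N
Solution: sin(x)·y + 2x·cos(y) = C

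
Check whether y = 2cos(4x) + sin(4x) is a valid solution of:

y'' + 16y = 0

Verification:
y'' = -32cos(4x) - 16sin(4x)
y'' + 16y = 0 ✓

Yes, it is a solution.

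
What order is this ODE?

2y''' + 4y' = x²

The order is 3 (highest derivative is of order 3).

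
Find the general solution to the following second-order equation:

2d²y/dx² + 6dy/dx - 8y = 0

Characteristic equation: 2r² + 6r - 8 = 0
Divide by 2: r² + 3r - 4 = 0
Roots: r = 1, -4 (distinct real)
General solution: y = C₁e^x + C₂e^(-4x)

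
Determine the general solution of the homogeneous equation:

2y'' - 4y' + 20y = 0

Characteristic equation: 2r² - 4r + 20 = 0
Divide by 2: r² - 2r + 10 = 0
Roots: r = 1 ± 3i (complex conjugates)
General solution: y = e^x(C₁cos(3x) + C₂sin(3x))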